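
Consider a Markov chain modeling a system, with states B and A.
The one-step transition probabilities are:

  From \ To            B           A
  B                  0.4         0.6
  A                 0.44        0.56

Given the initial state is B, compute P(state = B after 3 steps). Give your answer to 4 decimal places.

Propagate the distribution vector 3 steps from B.
After 0 steps: (1.0000, 0.0000)
After 1 step: (0.4000, 0.6000)
After 2 steps: (0.4240, 0.5760)
After 3 steps: (0.4230, 0.5770)
P(in B after 3 steps) = 0.4230

0.4230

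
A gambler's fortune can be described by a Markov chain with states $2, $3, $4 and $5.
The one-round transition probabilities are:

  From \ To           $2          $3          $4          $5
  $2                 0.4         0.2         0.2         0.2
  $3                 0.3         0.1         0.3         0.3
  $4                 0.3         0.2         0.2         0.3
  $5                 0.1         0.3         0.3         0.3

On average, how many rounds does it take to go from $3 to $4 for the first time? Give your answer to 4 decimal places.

Let t(s) be the expected number of rounds to first reach $4 from state s, with t($4) = 0. Conditioning on the first round:
t($2) = 1 + 0.4·t($2) + 0.2·t($3) + 0.2·t($5)
t($3) = 1 + 0.3·t($2) + 0.1·t($3) + 0.3·t($5)
t($5) = 1 + 0.1·t($2) + 0.3·t($3) + 0.3·t($5)
Solving: t($2) = 4.0833, t($3) = 3.6667, t($5) = 3.5833.
Expected rounds from $3 to $4: 3.6667.

3.6667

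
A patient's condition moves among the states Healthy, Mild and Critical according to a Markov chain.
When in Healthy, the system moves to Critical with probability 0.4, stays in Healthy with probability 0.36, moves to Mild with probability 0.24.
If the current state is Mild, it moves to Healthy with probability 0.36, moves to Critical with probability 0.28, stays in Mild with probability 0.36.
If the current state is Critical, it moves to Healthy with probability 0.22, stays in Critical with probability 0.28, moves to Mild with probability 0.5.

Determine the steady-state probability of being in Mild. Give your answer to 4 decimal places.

Let the stationary distribution be π with π = πP and π_1 + π_2 + π_3 = 1.
π_1 = 0.36·π_1 + 0.36·π_2 + 0.22·π_3
π_2 = 0.24·π_1 + 0.36·π_2 + 0.5·π_3
Solving with the normalization constraint gives π = (0.3155, 0.3666, 0.3179).
So the stationary probability of Mild is 0.3666.

0.3666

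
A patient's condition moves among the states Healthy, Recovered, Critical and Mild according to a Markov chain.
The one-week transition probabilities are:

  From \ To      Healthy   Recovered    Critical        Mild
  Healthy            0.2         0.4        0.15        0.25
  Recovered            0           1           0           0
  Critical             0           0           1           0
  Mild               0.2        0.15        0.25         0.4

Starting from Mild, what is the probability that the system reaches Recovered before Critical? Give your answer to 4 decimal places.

Let h(s) be the probability of absorption at Recovered starting from transient state s. Then h(Recovered) = 1 and h(Critical) = 0. By first-step analysis:
h(Healthy) = 0.2·h(Healthy) + 0.4·1 + 0.15·0 + 0.25·h(Mild)
h(Mild) = 0.2·h(Healthy) + 0.15·1 + 0.25·0 + 0.4·h(Mild)
Solving: h(Healthy) = 0.6453, h(Mild) = 0.4651.
Starting from Mild, the probability is 0.4651.

0.4651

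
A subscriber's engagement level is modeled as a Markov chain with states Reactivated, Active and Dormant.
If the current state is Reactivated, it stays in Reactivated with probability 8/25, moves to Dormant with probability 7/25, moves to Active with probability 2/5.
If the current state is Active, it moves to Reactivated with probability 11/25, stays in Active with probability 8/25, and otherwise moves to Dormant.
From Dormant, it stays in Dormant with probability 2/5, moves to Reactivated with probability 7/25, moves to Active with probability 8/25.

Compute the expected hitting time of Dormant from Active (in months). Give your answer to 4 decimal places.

3.9106

Let t(s) be the expected number of months to first reach Dormant from state s, with t(Dormant) = 0. Conditioning on the first month:
t(Reactivated) = 1 + 0.32·t(Reactivated) + 0.4·t(Active)
t(Active) = 1 + 0.44·t(Reactivated) + 0.32·t(Active)
Solving: t(Reactivated) = 3.7709, t(Active) = 3.9106.
Expected months from Active to Dormant: 3.9106.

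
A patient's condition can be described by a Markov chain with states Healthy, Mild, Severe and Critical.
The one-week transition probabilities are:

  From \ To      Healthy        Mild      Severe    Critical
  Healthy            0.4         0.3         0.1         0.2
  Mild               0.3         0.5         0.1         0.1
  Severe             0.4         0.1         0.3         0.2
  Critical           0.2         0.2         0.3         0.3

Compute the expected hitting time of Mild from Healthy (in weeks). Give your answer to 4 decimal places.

Let t(s) be the expected number of weeks to first reach Mild from state s, with t(Mild) = 0. Conditioning on the first week:
t(Healthy) = 1 + 0.4·t(Healthy) + 0.1·t(Severe) + 0.2·t(Critical)
t(Severe) = 1 + 0.4·t(Healthy) + 0.3·t(Severe) + 0.2·t(Critical)
t(Critical) = 1 + 0.2·t(Healthy) + 0.3·t(Severe) + 0.3·t(Critical)
Solving: t(Healthy) = 4.1379, t(Severe) = 5.1724, t(Critical) = 4.8276.
Expected weeks from Healthy to Mild: 4.1379.

4.1379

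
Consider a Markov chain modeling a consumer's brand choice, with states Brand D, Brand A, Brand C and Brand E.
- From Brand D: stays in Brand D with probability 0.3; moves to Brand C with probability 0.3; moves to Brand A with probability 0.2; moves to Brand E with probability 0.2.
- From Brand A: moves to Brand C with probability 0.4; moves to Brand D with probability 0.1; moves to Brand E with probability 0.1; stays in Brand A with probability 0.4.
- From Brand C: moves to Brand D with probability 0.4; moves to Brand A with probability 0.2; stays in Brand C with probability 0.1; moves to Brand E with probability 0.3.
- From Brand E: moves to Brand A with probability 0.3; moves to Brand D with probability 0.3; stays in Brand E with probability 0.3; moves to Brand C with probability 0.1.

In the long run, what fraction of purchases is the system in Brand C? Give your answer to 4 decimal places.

0.2368

Let the stationary distribution be π with π = πP and π_1 + π_2 + π_3 + π_4 = 1.
π_1 = 0.3·π_1 + 0.1·π_2 + 0.4·π_3 + 0.3·π_4
π_2 = 0.2·π_1 + 0.4·π_2 + 0.2·π_3 + 0.3·π_4
π_3 = 0.3·π_1 + 0.4·π_2 + 0.1·π_3 + 0.1·π_4
Solving with the normalization constraint gives π = (0.2682, 0.2772, 0.2368, 0.2177).
So the stationary probability of Brand C is 0.2368.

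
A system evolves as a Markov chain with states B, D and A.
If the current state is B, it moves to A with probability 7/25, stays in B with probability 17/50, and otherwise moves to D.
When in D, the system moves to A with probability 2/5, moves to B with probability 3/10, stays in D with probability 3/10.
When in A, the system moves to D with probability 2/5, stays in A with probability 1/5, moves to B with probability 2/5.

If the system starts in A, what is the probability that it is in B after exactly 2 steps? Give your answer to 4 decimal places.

0.3360

Sum over the intermediate state after 1 step:
P = P(A→B)·P(B→B) + P(A→D)·P(D→B) + P(A→A)·P(A→B)
  = 0.4×0.34 + 0.4×0.3 + 0.2×0.4
  = 0.1360 + 0.1200 + 0.0800 = 0.3360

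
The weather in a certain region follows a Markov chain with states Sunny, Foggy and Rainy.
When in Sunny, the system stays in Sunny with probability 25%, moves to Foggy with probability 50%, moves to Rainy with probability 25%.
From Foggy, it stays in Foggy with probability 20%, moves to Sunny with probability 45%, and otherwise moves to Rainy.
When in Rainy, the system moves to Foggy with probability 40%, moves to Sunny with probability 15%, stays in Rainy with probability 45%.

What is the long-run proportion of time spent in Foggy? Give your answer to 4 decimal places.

0.3571

Let the stationary distribution be π with π = πP and π_1 + π_2 + π_3 = 1.
π_1 = 0.25·π_1 + 0.45·π_2 + 0.15·π_3
π_2 = 0.5·π_1 + 0.2·π_2 + 0.4·π_3
Solving with the normalization constraint gives π = (0.2857, 0.3571, 0.3571).
So the stationary probability of Foggy is 0.3571.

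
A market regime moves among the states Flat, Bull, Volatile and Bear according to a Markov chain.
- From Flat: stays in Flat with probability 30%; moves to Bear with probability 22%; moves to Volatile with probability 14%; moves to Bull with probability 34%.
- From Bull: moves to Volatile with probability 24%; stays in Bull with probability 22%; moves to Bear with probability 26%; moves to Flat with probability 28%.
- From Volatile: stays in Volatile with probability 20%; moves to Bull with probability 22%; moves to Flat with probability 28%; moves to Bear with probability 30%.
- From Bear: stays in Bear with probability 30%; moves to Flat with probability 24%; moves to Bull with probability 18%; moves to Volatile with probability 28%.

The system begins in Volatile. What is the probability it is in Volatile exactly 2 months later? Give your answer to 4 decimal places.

0.2160

Propagate the distribution vector 2 months from Volatile.
After 0 months: (0.0000, 0.0000, 1.0000, 0.0000)
After 1 month: (0.2800, 0.2200, 0.2000, 0.3000)
After 2 months: (0.2736, 0.2416, 0.2160, 0.2688)
P(in Volatile after 2 months) = 0.2160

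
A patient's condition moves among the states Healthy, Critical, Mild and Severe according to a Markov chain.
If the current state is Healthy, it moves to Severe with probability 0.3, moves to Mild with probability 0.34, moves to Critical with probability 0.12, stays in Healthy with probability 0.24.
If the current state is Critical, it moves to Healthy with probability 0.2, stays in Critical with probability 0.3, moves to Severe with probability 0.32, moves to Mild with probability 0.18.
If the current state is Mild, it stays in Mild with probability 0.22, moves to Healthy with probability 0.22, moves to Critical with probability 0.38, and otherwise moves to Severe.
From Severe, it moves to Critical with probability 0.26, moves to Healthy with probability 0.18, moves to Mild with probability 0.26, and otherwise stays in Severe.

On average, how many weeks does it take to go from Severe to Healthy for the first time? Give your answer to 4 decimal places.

Let t(s) be the expected number of weeks to first reach Healthy from state s, with t(Healthy) = 0. Conditioning on the first week:
t(Critical) = 1 + 0.3·t(Critical) + 0.18·t(Mild) + 0.32·t(Severe)
t(Mild) = 1 + 0.38·t(Critical) + 0.22·t(Mild) + 0.18·t(Severe)
t(Severe) = 1 + 0.26·t(Critical) + 0.26·t(Mild) + 0.3·t(Severe)
Solving: t(Critical) = 5.0370, t(Mild) = 4.9190, t(Severe) = 5.1265.
Expected weeks from Severe to Healthy: 5.1265.

5.1265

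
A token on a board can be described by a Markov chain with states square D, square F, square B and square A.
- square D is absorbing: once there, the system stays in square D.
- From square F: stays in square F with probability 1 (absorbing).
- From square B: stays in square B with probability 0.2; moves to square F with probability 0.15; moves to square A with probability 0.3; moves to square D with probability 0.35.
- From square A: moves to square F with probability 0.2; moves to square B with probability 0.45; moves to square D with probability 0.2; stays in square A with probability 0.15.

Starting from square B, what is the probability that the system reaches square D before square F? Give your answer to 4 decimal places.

Let h(s) be the probability of absorption at square D starting from transient state s. Then h(square D) = 1 and h(square F) = 0. By first-step analysis:
h(square B) = 0.35·1 + 0.15·0 + 0.2·h(square B) + 0.3·h(square A)
h(square A) = 0.2·1 + 0.2·0 + 0.45·h(square B) + 0.15·h(square A)
Solving: h(square B) = 0.6560, h(square A) = 0.5826.
Starting from square B, the probability is 0.6560.

0.6560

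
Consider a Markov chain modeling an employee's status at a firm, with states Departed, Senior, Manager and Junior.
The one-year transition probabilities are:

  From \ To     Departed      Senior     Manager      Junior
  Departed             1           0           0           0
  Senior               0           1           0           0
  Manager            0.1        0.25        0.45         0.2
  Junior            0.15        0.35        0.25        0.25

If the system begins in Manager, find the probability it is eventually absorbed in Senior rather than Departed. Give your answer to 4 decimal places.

0.7103

Let h(s) be the probability of absorption at Senior starting from transient state s. Then h(Senior) = 1 and h(Departed) = 0. By first-step analysis:
h(Manager) = 0.1·0 + 0.25·1 + 0.45·h(Manager) + 0.2·h(Junior)
h(Junior) = 0.15·0 + 0.35·1 + 0.25·h(Manager) + 0.25·h(Junior)
Solving: h(Manager) = 0.7103, h(Junior) = 0.7034.
Starting from Manager, the probability is 0.7103.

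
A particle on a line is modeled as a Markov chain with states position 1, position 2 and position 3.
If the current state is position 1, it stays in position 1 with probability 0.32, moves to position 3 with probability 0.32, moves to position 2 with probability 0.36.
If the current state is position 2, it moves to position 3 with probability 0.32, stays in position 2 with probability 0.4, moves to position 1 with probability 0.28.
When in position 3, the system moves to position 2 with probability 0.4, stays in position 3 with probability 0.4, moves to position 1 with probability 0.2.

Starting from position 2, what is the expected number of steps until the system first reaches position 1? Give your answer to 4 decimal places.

3.9655

Let t(s) be the expected number of steps to first reach position 1 from state s, with t(position 1) = 0. Conditioning on the first step:
t(position 2) = 1 + 0.4·t(position 2) + 0.32·t(position 3)
t(position 3) = 1 + 0.4·t(position 2) + 0.4·t(position 3)
Solving: t(position 2) = 3.9655, t(position 3) = 4.3103.
Expected steps from position 2 to position 1: 3.9655.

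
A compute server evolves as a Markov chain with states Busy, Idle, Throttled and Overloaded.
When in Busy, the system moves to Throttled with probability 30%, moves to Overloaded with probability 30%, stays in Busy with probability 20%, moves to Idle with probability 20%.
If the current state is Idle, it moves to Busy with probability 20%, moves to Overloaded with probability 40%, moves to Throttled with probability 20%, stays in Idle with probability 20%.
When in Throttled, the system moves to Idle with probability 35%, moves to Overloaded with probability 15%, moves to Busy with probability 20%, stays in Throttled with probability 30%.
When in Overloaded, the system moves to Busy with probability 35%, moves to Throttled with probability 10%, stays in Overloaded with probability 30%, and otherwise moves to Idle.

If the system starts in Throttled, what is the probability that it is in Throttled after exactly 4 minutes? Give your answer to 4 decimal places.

Propagate the distribution vector 4 minutes from Throttled.
After 0 minutes: (0.0000, 0.0000, 1.0000, 0.0000)
After 1 minute: (0.2000, 0.3500, 0.3000, 0.1500)
After 2 minutes: (0.2225, 0.2525, 0.2350, 0.2900)
After 3 minutes: (0.2435, 0.2498, 0.2168, 0.2900)
After 4 minutes: (0.2435, 0.2470, 0.2170, 0.2925)
P(in Throttled after 4 minutes) = 0.2170

0.2170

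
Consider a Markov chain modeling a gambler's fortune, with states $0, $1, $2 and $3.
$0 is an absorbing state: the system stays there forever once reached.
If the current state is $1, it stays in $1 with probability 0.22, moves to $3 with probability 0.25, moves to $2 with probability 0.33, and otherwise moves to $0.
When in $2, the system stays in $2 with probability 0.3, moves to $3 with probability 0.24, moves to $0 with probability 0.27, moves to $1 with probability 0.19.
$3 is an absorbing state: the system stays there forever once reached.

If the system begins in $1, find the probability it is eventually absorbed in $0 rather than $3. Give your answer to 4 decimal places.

Let h(s) be the probability of absorption at $0 starting from transient state s. Then h($0) = 1 and h($3) = 0. By first-step analysis:
h($1) = 0.2·1 + 0.22·h($1) + 0.33·h($2) + 0.25·0
h($2) = 0.27·1 + 0.19·h($1) + 0.3·h($2) + 0.24·0
Solving: h($1) = 0.4740, h($2) = 0.5144.
Starting from $1, the probability is 0.4740.

0.4740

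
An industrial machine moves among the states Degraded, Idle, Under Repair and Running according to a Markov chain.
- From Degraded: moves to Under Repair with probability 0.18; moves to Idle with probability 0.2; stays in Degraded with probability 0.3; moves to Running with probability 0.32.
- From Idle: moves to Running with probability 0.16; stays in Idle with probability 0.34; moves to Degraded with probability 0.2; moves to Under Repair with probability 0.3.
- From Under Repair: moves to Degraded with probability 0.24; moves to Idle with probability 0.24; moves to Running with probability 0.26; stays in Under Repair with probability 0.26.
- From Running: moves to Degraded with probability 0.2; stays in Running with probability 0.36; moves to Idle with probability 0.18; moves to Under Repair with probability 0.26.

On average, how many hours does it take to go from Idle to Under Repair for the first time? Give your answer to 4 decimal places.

Let t(s) be the expected number of hours to first reach Under Repair from state s, with t(Under Repair) = 0. Conditioning on the first hour:
t(Degraded) = 1 + 0.3·t(Degraded) + 0.2·t(Idle) + 0.32·t(Running)
t(Idle) = 1 + 0.2·t(Degraded) + 0.34·t(Idle) + 0.16·t(Running)
t(Running) = 1 + 0.2·t(Degraded) + 0.18·t(Idle) + 0.36·t(Running)
Solving: t(Degraded) = 4.3339, t(Idle) = 3.7943, t(Running) = 3.9840.
Expected hours from Idle to Under Repair: 3.7943.

3.7943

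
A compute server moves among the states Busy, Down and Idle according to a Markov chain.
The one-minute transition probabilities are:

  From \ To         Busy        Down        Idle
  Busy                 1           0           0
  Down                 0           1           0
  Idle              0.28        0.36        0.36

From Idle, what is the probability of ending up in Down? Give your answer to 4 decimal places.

Let h(s) be the probability of absorption at Down starting from transient state s. Then h(Down) = 1 and h(Busy) = 0. By first-step analysis:
h(Idle) = 0.28·0 + 0.36·1 + 0.36·h(Idle)
Solving: h(Idle) = 0.5625.
Starting from Idle, the probability is 0.5625.

0.5625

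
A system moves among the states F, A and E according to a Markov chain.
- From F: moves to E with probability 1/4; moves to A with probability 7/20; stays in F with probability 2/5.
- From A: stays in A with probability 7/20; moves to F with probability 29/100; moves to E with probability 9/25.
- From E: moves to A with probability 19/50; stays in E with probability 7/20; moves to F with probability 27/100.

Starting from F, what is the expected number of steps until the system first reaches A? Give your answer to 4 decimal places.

Let t(s) be the expected number of steps to first reach A from state s, with t(A) = 0. Conditioning on the first step:
t(F) = 1 + 0.4·t(F) + 0.25·t(E)
t(E) = 1 + 0.27·t(F) + 0.35·t(E)
Solving: t(F) = 2.7907, t(E) = 2.6977.
Expected steps from F to A: 2.7907.

2.7907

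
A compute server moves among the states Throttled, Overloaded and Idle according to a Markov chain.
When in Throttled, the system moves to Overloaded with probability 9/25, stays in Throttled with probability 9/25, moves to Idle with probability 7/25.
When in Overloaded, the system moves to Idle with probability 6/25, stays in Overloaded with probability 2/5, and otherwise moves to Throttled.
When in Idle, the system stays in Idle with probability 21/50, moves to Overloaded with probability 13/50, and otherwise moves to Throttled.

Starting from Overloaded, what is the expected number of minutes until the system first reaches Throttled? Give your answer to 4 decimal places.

2.8711

Let t(s) be the expected number of minutes to first reach Throttled from state s, with t(Throttled) = 0. Conditioning on the first minute:
t(Overloaded) = 1 + 0.4·t(Overloaded) + 0.24·t(Idle)
t(Idle) = 1 + 0.26·t(Overloaded) + 0.42·t(Idle)
Solving: t(Overloaded) = 2.8711, t(Idle) = 3.0112.
Expected minutes from Overloaded to Throttled: 2.8711.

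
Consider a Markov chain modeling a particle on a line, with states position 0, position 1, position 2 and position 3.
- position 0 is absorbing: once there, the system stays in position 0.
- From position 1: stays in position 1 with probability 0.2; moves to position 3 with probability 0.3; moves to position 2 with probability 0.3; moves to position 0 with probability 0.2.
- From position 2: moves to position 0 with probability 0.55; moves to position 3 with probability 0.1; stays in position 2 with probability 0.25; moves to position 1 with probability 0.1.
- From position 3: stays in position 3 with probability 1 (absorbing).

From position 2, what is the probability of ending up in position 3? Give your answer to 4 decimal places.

Let h(s) be the probability of absorption at position 3 starting from transient state s. Then h(position 3) = 1 and h(position 0) = 0. By first-step analysis:
h(position 1) = 0.2·0 + 0.2·h(position 1) + 0.3·h(position 2) + 0.3·1
h(position 2) = 0.55·0 + 0.1·h(position 1) + 0.25·h(position 2) + 0.1·1
Solving: h(position 1) = 0.4474, h(position 2) = 0.1930.
Starting from position 2, the probability is 0.1930.

0.1930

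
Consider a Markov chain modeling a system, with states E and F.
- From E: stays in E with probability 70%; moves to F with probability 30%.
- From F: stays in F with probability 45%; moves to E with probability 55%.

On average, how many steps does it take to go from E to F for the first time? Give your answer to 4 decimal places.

Let t(s) be the expected number of steps to first reach F from state s, with t(F) = 0. Conditioning on the first step:
t(E) = 1 + 0.7·t(E)
Solving: t(E) = 3.3333.
Expected steps from E to F: 3.3333.

3.3333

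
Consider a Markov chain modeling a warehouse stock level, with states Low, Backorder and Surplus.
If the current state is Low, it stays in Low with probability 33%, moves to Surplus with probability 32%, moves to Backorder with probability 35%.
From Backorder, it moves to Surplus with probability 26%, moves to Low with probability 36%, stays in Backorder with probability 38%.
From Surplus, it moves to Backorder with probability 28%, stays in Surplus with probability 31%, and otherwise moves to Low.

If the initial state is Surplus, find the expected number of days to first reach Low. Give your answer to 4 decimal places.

Let t(s) be the expected number of days to first reach Low from state s, with t(Low) = 0. Conditioning on the first day:
t(Backorder) = 1 + 0.38·t(Backorder) + 0.26·t(Surplus)
t(Surplus) = 1 + 0.28·t(Backorder) + 0.31·t(Surplus)
Solving: t(Backorder) = 2.6761, t(Surplus) = 2.5352.
Expected days from Surplus to Low: 2.5352.

2.5352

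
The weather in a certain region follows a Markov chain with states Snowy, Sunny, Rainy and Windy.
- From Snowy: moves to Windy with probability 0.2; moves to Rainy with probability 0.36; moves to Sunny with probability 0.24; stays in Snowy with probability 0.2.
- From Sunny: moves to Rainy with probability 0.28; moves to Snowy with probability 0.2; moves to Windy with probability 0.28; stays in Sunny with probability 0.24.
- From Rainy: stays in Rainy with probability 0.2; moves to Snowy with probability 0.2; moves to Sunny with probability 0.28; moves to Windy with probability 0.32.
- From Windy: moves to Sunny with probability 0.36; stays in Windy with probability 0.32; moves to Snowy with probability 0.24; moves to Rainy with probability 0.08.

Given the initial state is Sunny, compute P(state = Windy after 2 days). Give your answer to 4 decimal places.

Propagate the distribution vector 2 days from Sunny.
After 0 days: (0.0000, 1.0000, 0.0000, 0.0000)
After 1 day: (0.2000, 0.2400, 0.2800, 0.2800)
After 2 days: (0.2112, 0.2848, 0.2176, 0.2864)
P(in Windy after 2 days) = 0.2864

0.2864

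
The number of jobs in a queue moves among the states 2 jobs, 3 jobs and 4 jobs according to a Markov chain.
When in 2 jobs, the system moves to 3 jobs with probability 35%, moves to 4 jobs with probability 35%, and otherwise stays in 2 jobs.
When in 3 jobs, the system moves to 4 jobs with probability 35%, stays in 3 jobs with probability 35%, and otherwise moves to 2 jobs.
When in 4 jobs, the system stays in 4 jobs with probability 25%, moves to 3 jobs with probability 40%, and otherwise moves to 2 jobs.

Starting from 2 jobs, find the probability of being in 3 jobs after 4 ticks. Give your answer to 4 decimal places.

0.3659

Propagate the distribution vector 4 ticks from 2 jobs.
After 0 ticks: (1.0000, 0.0000, 0.0000)
After 1 tick: (0.3000, 0.3500, 0.3500)
After 2 ticks: (0.3175, 0.3675, 0.3150)
After 3 ticks: (0.3158, 0.3658, 0.3185)
After 4 ticks: (0.3159, 0.3659, 0.3182)
P(in 3 jobs after 4 ticks) = 0.3659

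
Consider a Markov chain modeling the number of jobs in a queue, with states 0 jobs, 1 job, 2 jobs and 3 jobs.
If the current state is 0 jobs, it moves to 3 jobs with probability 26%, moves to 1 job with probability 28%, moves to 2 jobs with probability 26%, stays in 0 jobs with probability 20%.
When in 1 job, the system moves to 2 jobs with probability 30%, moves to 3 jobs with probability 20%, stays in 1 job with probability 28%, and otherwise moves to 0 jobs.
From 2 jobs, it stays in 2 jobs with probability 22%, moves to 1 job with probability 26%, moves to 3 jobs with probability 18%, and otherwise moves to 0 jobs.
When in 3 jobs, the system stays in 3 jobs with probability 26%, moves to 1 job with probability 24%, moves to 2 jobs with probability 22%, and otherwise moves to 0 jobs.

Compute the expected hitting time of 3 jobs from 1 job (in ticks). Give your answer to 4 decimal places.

Let t(s) be the expected number of ticks to first reach 3 jobs from state s, with t(3 jobs) = 0. Conditioning on the first tick:
t(0 jobs) = 1 + 0.2·t(0 jobs) + 0.28·t(1 job) + 0.26·t(2 jobs)
t(1 job) = 1 + 0.22·t(0 jobs) + 0.28·t(1 job) + 0.3·t(2 jobs)
t(2 jobs) = 1 + 0.34·t(0 jobs) + 0.26·t(1 job) + 0.22·t(2 jobs)
Solving: t(0 jobs) = 4.4910, t(1 job) = 4.7741, t(2 jobs) = 4.8310.
Expected ticks from 1 job to 3 jobs: 4.7741.

4.7741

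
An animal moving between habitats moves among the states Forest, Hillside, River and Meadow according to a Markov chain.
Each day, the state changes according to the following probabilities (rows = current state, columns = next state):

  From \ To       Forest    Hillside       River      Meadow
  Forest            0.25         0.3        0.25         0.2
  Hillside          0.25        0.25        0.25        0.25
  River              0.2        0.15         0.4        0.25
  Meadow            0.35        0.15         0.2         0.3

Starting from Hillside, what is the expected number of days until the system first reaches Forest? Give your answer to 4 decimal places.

3.8112

Let t(s) be the expected number of days to first reach Forest from state s, with t(Forest) = 0. Conditioning on the first day:
t(Hillside) = 1 + 0.25·t(Hillside) + 0.25·t(River) + 0.25·t(Meadow)
t(River) = 1 + 0.15·t(Hillside) + 0.4·t(River) + 0.25·t(Meadow)
t(Meadow) = 1 + 0.15·t(Hillside) + 0.2·t(River) + 0.3·t(Meadow)
Solving: t(Hillside) = 3.8112, t(River) = 4.0354, t(Meadow) = 3.3982.
Expected days from Hillside to Forest: 3.8112.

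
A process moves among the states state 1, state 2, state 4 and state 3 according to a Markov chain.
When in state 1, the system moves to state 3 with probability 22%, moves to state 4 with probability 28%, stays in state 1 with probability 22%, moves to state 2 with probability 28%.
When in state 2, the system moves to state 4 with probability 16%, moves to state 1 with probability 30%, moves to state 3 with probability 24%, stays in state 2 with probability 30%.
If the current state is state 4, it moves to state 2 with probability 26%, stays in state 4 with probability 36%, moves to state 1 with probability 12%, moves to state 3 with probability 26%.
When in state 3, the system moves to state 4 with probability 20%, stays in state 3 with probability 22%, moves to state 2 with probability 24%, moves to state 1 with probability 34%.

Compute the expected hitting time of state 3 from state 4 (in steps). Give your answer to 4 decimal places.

4.0490

Let t(s) be the expected number of steps to first reach state 3 from state s, with t(state 3) = 0. Conditioning on the first step:
t(state 1) = 1 + 0.22·t(state 1) + 0.28·t(state 2) + 0.28·t(state 4)
t(state 2) = 1 + 0.3·t(state 1) + 0.3·t(state 2) + 0.16·t(state 4)
t(state 4) = 1 + 0.12·t(state 1) + 0.26·t(state 2) + 0.36·t(state 4)
Solving: t(state 1) = 4.2316, t(state 2) = 4.1676, t(state 4) = 4.0490.
Expected steps from state 4 to state 3: 4.0490.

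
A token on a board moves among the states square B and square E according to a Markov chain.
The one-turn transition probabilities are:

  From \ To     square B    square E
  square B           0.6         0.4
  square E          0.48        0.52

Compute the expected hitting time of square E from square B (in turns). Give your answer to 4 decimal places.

2.5000

Let t(s) be the expected number of turns to first reach square E from state s, with t(square E) = 0. Conditioning on the first turn:
t(square B) = 1 + 0.6·t(square B)
Solving: t(square B) = 2.5000.
Expected turns from square B to square E: 2.5000.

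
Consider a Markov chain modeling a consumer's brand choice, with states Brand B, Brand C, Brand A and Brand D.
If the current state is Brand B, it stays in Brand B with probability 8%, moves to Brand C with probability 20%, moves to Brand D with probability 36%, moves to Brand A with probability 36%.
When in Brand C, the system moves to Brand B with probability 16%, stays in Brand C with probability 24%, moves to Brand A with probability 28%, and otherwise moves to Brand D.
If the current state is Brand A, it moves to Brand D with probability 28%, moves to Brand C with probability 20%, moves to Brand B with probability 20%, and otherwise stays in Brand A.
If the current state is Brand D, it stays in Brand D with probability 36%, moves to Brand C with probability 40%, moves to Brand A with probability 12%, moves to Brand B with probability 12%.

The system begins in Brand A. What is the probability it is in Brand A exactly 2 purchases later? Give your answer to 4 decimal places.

0.2640

Propagate the distribution vector 2 purchases from Brand A.
After 0 purchases: (0.0000, 0.0000, 1.0000, 0.0000)
After 1 purchase: (0.2000, 0.2000, 0.3200, 0.2800)
After 2 purchases: (0.1456, 0.2640, 0.2640, 0.3264)
P(in Brand A after 2 purchases) = 0.2640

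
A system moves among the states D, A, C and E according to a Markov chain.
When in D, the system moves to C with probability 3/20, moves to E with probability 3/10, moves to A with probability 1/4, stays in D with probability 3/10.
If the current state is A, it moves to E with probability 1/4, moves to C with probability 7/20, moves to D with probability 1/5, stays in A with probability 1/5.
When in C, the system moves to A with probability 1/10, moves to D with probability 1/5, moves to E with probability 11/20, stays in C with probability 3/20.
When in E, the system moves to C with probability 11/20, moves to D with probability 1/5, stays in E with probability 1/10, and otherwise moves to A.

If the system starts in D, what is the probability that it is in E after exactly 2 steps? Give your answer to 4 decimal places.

Propagate the distribution vector 2 steps from D.
After 0 steps: (1.0000, 0.0000, 0.0000, 0.0000)
After 1 step: (0.3000, 0.2500, 0.1500, 0.3000)
After 2 steps: (0.2300, 0.1850, 0.3200, 0.2650)
P(in E after 2 steps) = 0.2650

0.2650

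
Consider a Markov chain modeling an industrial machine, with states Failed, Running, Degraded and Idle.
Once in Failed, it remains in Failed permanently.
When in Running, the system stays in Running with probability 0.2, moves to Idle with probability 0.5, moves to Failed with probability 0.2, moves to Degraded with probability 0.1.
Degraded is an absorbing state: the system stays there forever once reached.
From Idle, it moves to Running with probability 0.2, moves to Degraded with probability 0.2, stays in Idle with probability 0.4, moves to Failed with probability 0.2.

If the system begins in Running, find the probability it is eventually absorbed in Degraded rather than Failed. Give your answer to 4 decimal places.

0.4211

Let h(s) be the probability of absorption at Degraded starting from transient state s. Then h(Degraded) = 1 and h(Failed) = 0. By first-step analysis:
h(Running) = 0.2·0 + 0.2·h(Running) + 0.1·1 + 0.5·h(Idle)
h(Idle) = 0.2·0 + 0.2·h(Running) + 0.2·1 + 0.4·h(Idle)
Solving: h(Running) = 0.4211, h(Idle) = 0.4737.
Starting from Running, the probability is 0.4211.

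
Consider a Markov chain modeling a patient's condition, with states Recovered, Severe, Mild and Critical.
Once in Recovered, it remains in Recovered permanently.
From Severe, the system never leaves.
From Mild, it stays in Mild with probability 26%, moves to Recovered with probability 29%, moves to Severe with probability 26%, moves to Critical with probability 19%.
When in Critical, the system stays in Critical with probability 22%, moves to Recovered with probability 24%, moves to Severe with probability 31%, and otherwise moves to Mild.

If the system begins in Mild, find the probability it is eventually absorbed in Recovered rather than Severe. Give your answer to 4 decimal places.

Let h(s) be the probability of absorption at Recovered starting from transient state s. Then h(Recovered) = 1 and h(Severe) = 0. By first-step analysis:
h(Mild) = 0.29·1 + 0.26·0 + 0.26·h(Mild) + 0.19·h(Critical)
h(Critical) = 0.24·1 + 0.31·0 + 0.23·h(Mild) + 0.22·h(Critical)
Solving: h(Mild) = 0.5095, h(Critical) = 0.4579.
Starting from Mild, the probability is 0.5095.

0.5095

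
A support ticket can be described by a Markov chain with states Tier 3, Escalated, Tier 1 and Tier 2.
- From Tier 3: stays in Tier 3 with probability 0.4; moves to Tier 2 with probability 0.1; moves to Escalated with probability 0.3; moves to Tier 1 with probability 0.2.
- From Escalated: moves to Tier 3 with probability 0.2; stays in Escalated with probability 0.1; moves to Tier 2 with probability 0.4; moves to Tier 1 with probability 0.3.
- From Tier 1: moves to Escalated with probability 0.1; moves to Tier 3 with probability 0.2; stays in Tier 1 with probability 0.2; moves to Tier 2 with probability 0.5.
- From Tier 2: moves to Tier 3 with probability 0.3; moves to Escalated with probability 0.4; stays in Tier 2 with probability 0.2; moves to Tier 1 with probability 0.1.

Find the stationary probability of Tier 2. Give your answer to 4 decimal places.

0.2785

Let the stationary distribution be π with π = πP and π_1 + π_2 + π_3 + π_4 = 1.
π_1 = 0.4·π_1 + 0.2·π_2 + 0.2·π_3 + 0.3·π_4
π_2 = 0.3·π_1 + 0.1·π_2 + 0.1·π_3 + 0.4·π_4
π_3 = 0.2·π_1 + 0.3·π_2 + 0.2·π_3 + 0.1·π_4
Solving with the normalization constraint gives π = (0.2848, 0.2405, 0.1962, 0.2785).
So the stationary probability of Tier 2 is 0.2785.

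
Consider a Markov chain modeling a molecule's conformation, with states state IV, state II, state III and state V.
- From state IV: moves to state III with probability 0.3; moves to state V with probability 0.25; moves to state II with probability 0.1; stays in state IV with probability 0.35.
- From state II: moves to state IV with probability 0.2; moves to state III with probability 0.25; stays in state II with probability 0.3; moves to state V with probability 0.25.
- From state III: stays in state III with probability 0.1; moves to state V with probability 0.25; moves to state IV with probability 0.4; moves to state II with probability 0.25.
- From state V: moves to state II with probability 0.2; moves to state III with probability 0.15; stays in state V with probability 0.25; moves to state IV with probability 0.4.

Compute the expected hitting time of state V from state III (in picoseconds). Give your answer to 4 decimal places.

Let t(s) be the expected number of picoseconds to first reach state V from state s, with t(state V) = 0. Conditioning on the first picosecond:
t(state IV) = 1 + 0.35·t(state IV) + 0.1·t(state II) + 0.3·t(state III)
t(state II) = 1 + 0.2·t(state IV) + 0.3·t(state II) + 0.25·t(state III)
t(state III) = 1 + 0.4·t(state IV) + 0.25·t(state II) + 0.1·t(state III)
Solving: t(state IV) = 4.0000, t(state II) = 4.0000, t(state III) = 4.0000.
Expected picoseconds from state III to state V: 4.0000.

4.0000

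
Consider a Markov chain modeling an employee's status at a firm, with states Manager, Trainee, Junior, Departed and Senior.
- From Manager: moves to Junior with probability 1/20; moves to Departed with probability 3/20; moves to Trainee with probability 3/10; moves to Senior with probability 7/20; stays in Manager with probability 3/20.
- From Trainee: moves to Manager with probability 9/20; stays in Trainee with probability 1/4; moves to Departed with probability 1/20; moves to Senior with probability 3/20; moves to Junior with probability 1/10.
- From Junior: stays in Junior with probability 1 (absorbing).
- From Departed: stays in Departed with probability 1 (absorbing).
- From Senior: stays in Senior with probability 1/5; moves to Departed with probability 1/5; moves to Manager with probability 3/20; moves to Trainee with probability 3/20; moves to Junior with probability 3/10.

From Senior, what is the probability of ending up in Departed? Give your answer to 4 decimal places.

Let h(s) be the probability of absorption at Departed starting from transient state s. Then h(Departed) = 1 and h(Junior) = 0. By first-step analysis:
h(Manager) = 0.15·h(Manager) + 0.3·h(Trainee) + 0.05·0 + 0.15·1 + 0.35·h(Senior)
h(Trainee) = 0.45·h(Manager) + 0.25·h(Trainee) + 0.1·0 + 0.05·1 + 0.15·h(Senior)
h(Senior) = 0.15·h(Manager) + 0.15·h(Trainee) + 0.3·0 + 0.2·1 + 0.2·h(Senior)
Solving: h(Manager) = 0.5198, h(Trainee) = 0.4655, h(Senior) = 0.4347.
Starting from Senior, the probability is 0.4347.

0.4347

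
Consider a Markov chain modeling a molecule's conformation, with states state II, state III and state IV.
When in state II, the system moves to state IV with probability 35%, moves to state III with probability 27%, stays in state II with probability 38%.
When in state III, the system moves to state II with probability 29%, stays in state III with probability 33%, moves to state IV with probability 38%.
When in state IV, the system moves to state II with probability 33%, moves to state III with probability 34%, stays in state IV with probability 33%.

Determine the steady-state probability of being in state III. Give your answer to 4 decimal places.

Let the stationary distribution be π with π = πP and π_1 + π_2 + π_3 = 1.
π_1 = 0.38·π_1 + 0.29·π_2 + 0.33·π_3
π_2 = 0.27·π_1 + 0.33·π_2 + 0.34·π_3
Solving with the normalization constraint gives π = (0.3342, 0.3135, 0.3524).
So the stationary probability of state III is 0.3135.

0.3135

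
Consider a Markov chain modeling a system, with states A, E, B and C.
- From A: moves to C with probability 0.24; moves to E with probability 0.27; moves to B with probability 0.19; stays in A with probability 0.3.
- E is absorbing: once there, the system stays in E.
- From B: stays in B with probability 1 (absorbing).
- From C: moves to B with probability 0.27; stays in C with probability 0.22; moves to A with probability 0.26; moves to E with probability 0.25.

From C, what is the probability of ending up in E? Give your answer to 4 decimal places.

Let h(s) be the probability of absorption at E starting from transient state s. Then h(E) = 1 and h(B) = 0. By first-step analysis:
h(A) = 0.3·h(A) + 0.27·1 + 0.19·0 + 0.24·h(C)
h(C) = 0.26·h(A) + 0.25·1 + 0.27·0 + 0.22·h(C)
Solving: h(A) = 0.5596, h(C) = 0.5070.
Starting from C, the probability is 0.5070.

0.5070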